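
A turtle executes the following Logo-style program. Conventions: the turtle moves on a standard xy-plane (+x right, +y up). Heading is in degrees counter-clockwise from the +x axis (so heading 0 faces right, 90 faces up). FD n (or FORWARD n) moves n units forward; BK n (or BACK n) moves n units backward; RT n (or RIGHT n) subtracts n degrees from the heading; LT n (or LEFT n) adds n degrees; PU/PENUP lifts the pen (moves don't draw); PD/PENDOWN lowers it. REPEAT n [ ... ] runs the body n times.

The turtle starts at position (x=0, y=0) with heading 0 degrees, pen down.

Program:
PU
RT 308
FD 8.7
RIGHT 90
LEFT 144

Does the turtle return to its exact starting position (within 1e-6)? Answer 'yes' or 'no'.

Answer: no

Derivation:
Executing turtle program step by step:
Start: pos=(0,0), heading=0, pen down
PU: pen up
RT 308: heading 0 -> 52
FD 8.7: (0,0) -> (5.356,6.856) [heading=52, move]
RT 90: heading 52 -> 322
LT 144: heading 322 -> 106
Final: pos=(5.356,6.856), heading=106, 0 segment(s) drawn

Start position: (0, 0)
Final position: (5.356, 6.856)
Distance = 8.7; >= 1e-6 -> NOT closed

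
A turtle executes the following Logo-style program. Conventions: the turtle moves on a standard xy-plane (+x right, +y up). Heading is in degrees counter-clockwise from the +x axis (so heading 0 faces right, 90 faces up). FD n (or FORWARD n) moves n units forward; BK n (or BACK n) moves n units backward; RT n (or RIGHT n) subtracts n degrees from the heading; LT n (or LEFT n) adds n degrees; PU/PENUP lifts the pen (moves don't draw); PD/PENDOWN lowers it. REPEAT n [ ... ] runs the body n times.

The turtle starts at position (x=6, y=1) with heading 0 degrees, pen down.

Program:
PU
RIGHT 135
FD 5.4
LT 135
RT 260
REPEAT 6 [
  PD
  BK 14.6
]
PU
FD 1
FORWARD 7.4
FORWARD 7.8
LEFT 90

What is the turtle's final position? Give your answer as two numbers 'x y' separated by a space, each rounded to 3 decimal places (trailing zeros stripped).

Executing turtle program step by step:
Start: pos=(6,1), heading=0, pen down
PU: pen up
RT 135: heading 0 -> 225
FD 5.4: (6,1) -> (2.182,-2.818) [heading=225, move]
LT 135: heading 225 -> 0
RT 260: heading 0 -> 100
REPEAT 6 [
  -- iteration 1/6 --
  PD: pen down
  BK 14.6: (2.182,-2.818) -> (4.717,-17.197) [heading=100, draw]
  -- iteration 2/6 --
  PD: pen down
  BK 14.6: (4.717,-17.197) -> (7.252,-31.575) [heading=100, draw]
  -- iteration 3/6 --
  PD: pen down
  BK 14.6: (7.252,-31.575) -> (9.787,-45.953) [heading=100, draw]
  -- iteration 4/6 --
  PD: pen down
  BK 14.6: (9.787,-45.953) -> (12.323,-60.331) [heading=100, draw]
  -- iteration 5/6 --
  PD: pen down
  BK 14.6: (12.323,-60.331) -> (14.858,-74.709) [heading=100, draw]
  -- iteration 6/6 --
  PD: pen down
  BK 14.6: (14.858,-74.709) -> (17.393,-89.088) [heading=100, draw]
]
PU: pen up
FD 1: (17.393,-89.088) -> (17.22,-88.103) [heading=100, move]
FD 7.4: (17.22,-88.103) -> (15.935,-80.815) [heading=100, move]
FD 7.8: (15.935,-80.815) -> (14.58,-73.134) [heading=100, move]
LT 90: heading 100 -> 190
Final: pos=(14.58,-73.134), heading=190, 6 segment(s) drawn

Answer: 14.58 -73.134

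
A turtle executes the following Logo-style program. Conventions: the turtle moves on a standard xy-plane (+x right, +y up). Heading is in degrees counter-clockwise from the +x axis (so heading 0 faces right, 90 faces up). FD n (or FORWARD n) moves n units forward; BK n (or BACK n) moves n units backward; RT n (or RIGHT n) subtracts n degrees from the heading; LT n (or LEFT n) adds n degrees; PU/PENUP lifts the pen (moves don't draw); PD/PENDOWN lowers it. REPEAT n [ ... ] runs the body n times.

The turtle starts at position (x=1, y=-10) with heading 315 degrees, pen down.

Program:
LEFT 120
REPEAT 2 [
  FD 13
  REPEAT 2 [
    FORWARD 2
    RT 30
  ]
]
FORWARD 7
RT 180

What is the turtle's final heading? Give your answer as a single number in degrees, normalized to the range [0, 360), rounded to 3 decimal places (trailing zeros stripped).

Executing turtle program step by step:
Start: pos=(1,-10), heading=315, pen down
LT 120: heading 315 -> 75
REPEAT 2 [
  -- iteration 1/2 --
  FD 13: (1,-10) -> (4.365,2.557) [heading=75, draw]
  REPEAT 2 [
    -- iteration 1/2 --
    FD 2: (4.365,2.557) -> (4.882,4.489) [heading=75, draw]
    RT 30: heading 75 -> 45
    -- iteration 2/2 --
    FD 2: (4.882,4.489) -> (6.296,5.903) [heading=45, draw]
    RT 30: heading 45 -> 15
  ]
  -- iteration 2/2 --
  FD 13: (6.296,5.903) -> (18.854,9.268) [heading=15, draw]
  REPEAT 2 [
    -- iteration 1/2 --
    FD 2: (18.854,9.268) -> (20.785,9.785) [heading=15, draw]
    RT 30: heading 15 -> 345
    -- iteration 2/2 --
    FD 2: (20.785,9.785) -> (22.717,9.268) [heading=345, draw]
    RT 30: heading 345 -> 315
  ]
]
FD 7: (22.717,9.268) -> (27.667,4.318) [heading=315, draw]
RT 180: heading 315 -> 135
Final: pos=(27.667,4.318), heading=135, 7 segment(s) drawn

Answer: 135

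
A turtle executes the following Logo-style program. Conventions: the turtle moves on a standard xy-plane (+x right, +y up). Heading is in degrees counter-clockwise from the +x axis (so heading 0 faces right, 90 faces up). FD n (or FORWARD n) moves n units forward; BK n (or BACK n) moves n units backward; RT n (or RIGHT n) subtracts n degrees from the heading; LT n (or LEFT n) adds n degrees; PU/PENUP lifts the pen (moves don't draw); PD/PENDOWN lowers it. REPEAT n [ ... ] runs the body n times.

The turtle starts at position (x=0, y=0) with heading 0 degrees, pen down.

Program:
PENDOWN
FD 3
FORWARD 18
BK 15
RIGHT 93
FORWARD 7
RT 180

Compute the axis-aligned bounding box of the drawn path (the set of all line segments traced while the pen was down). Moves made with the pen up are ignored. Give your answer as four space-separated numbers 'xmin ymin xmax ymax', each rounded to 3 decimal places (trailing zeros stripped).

Executing turtle program step by step:
Start: pos=(0,0), heading=0, pen down
PD: pen down
FD 3: (0,0) -> (3,0) [heading=0, draw]
FD 18: (3,0) -> (21,0) [heading=0, draw]
BK 15: (21,0) -> (6,0) [heading=0, draw]
RT 93: heading 0 -> 267
FD 7: (6,0) -> (5.634,-6.99) [heading=267, draw]
RT 180: heading 267 -> 87
Final: pos=(5.634,-6.99), heading=87, 4 segment(s) drawn

Segment endpoints: x in {0, 3, 5.634, 6, 21}, y in {-6.99, 0}
xmin=0, ymin=-6.99, xmax=21, ymax=0

Answer: 0 -6.99 21 0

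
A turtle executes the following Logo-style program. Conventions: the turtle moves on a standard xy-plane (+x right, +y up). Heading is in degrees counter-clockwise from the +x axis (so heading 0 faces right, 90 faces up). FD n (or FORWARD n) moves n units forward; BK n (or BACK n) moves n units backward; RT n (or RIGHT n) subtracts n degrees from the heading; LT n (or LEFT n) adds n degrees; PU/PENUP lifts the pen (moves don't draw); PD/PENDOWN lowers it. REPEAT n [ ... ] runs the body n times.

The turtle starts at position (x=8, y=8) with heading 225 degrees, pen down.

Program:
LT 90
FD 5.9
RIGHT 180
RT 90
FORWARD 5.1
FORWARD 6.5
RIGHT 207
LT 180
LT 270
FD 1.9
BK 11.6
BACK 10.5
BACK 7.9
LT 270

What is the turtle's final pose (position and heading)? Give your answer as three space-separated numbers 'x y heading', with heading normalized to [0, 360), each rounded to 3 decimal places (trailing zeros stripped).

Executing turtle program step by step:
Start: pos=(8,8), heading=225, pen down
LT 90: heading 225 -> 315
FD 5.9: (8,8) -> (12.172,3.828) [heading=315, draw]
RT 180: heading 315 -> 135
RT 90: heading 135 -> 45
FD 5.1: (12.172,3.828) -> (15.778,7.434) [heading=45, draw]
FD 6.5: (15.778,7.434) -> (20.374,12.031) [heading=45, draw]
RT 207: heading 45 -> 198
LT 180: heading 198 -> 18
LT 270: heading 18 -> 288
FD 1.9: (20.374,12.031) -> (20.962,10.224) [heading=288, draw]
BK 11.6: (20.962,10.224) -> (17.377,21.256) [heading=288, draw]
BK 10.5: (17.377,21.256) -> (14.132,31.242) [heading=288, draw]
BK 7.9: (14.132,31.242) -> (11.691,38.755) [heading=288, draw]
LT 270: heading 288 -> 198
Final: pos=(11.691,38.755), heading=198, 7 segment(s) drawn

Answer: 11.691 38.755 198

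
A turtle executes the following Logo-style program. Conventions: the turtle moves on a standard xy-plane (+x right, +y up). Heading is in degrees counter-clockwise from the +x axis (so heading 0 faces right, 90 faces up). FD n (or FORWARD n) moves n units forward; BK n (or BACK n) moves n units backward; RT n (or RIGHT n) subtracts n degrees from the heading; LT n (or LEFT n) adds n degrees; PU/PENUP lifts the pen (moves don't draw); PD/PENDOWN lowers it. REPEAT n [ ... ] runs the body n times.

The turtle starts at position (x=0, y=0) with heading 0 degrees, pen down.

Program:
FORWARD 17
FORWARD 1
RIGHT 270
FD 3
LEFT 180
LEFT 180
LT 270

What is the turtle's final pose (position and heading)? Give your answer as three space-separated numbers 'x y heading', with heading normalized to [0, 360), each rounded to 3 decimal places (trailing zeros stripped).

Executing turtle program step by step:
Start: pos=(0,0), heading=0, pen down
FD 17: (0,0) -> (17,0) [heading=0, draw]
FD 1: (17,0) -> (18,0) [heading=0, draw]
RT 270: heading 0 -> 90
FD 3: (18,0) -> (18,3) [heading=90, draw]
LT 180: heading 90 -> 270
LT 180: heading 270 -> 90
LT 270: heading 90 -> 0
Final: pos=(18,3), heading=0, 3 segment(s) drawn

Answer: 18 3 0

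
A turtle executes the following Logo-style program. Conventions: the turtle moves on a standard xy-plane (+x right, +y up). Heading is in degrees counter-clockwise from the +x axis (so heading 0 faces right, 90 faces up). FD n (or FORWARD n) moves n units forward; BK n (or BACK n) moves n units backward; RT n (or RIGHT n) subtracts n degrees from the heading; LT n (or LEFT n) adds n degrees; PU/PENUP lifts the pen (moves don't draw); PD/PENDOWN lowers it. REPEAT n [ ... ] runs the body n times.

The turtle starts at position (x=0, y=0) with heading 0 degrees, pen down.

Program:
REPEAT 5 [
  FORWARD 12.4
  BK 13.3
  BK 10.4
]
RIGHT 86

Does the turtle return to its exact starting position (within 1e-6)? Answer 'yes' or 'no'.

Answer: no

Derivation:
Executing turtle program step by step:
Start: pos=(0,0), heading=0, pen down
REPEAT 5 [
  -- iteration 1/5 --
  FD 12.4: (0,0) -> (12.4,0) [heading=0, draw]
  BK 13.3: (12.4,0) -> (-0.9,0) [heading=0, draw]
  BK 10.4: (-0.9,0) -> (-11.3,0) [heading=0, draw]
  -- iteration 2/5 --
  FD 12.4: (-11.3,0) -> (1.1,0) [heading=0, draw]
  BK 13.3: (1.1,0) -> (-12.2,0) [heading=0, draw]
  BK 10.4: (-12.2,0) -> (-22.6,0) [heading=0, draw]
  -- iteration 3/5 --
  FD 12.4: (-22.6,0) -> (-10.2,0) [heading=0, draw]
  BK 13.3: (-10.2,0) -> (-23.5,0) [heading=0, draw]
  BK 10.4: (-23.5,0) -> (-33.9,0) [heading=0, draw]
  -- iteration 4/5 --
  FD 12.4: (-33.9,0) -> (-21.5,0) [heading=0, draw]
  BK 13.3: (-21.5,0) -> (-34.8,0) [heading=0, draw]
  BK 10.4: (-34.8,0) -> (-45.2,0) [heading=0, draw]
  -- iteration 5/5 --
  FD 12.4: (-45.2,0) -> (-32.8,0) [heading=0, draw]
  BK 13.3: (-32.8,0) -> (-46.1,0) [heading=0, draw]
  BK 10.4: (-46.1,0) -> (-56.5,0) [heading=0, draw]
]
RT 86: heading 0 -> 274
Final: pos=(-56.5,0), heading=274, 15 segment(s) drawn

Start position: (0, 0)
Final position: (-56.5, 0)
Distance = 56.5; >= 1e-6 -> NOT closed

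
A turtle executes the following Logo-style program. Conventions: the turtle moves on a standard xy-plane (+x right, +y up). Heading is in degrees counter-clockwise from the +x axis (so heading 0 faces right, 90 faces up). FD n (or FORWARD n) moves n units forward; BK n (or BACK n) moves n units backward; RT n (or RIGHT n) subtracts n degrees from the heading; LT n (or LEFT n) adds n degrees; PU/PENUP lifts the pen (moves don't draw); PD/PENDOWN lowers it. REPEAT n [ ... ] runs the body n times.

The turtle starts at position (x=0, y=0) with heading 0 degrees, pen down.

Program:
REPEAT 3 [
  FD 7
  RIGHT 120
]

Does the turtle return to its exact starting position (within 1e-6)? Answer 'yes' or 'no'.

Answer: yes

Derivation:
Executing turtle program step by step:
Start: pos=(0,0), heading=0, pen down
REPEAT 3 [
  -- iteration 1/3 --
  FD 7: (0,0) -> (7,0) [heading=0, draw]
  RT 120: heading 0 -> 240
  -- iteration 2/3 --
  FD 7: (7,0) -> (3.5,-6.062) [heading=240, draw]
  RT 120: heading 240 -> 120
  -- iteration 3/3 --
  FD 7: (3.5,-6.062) -> (0,0) [heading=120, draw]
  RT 120: heading 120 -> 0
]
Final: pos=(0,0), heading=0, 3 segment(s) drawn

Start position: (0, 0)
Final position: (0, 0)
Distance = 0; < 1e-6 -> CLOSED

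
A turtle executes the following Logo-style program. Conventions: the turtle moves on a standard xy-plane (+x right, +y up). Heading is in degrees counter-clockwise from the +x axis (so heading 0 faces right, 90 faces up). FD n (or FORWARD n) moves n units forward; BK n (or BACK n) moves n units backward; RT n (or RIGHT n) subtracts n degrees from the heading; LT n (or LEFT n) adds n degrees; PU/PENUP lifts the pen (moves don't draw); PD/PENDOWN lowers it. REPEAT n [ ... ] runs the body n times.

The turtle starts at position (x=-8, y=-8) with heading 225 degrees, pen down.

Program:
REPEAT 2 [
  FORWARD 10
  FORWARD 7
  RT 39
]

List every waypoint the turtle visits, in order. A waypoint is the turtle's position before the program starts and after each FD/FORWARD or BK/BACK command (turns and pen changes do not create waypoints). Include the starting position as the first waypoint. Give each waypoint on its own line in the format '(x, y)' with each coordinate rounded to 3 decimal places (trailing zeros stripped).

Executing turtle program step by step:
Start: pos=(-8,-8), heading=225, pen down
REPEAT 2 [
  -- iteration 1/2 --
  FD 10: (-8,-8) -> (-15.071,-15.071) [heading=225, draw]
  FD 7: (-15.071,-15.071) -> (-20.021,-20.021) [heading=225, draw]
  RT 39: heading 225 -> 186
  -- iteration 2/2 --
  FD 10: (-20.021,-20.021) -> (-29.966,-21.066) [heading=186, draw]
  FD 7: (-29.966,-21.066) -> (-36.928,-21.798) [heading=186, draw]
  RT 39: heading 186 -> 147
]
Final: pos=(-36.928,-21.798), heading=147, 4 segment(s) drawn
Waypoints (5 total):
(-8, -8)
(-15.071, -15.071)
(-20.021, -20.021)
(-29.966, -21.066)
(-36.928, -21.798)

Answer: (-8, -8)
(-15.071, -15.071)
(-20.021, -20.021)
(-29.966, -21.066)
(-36.928, -21.798)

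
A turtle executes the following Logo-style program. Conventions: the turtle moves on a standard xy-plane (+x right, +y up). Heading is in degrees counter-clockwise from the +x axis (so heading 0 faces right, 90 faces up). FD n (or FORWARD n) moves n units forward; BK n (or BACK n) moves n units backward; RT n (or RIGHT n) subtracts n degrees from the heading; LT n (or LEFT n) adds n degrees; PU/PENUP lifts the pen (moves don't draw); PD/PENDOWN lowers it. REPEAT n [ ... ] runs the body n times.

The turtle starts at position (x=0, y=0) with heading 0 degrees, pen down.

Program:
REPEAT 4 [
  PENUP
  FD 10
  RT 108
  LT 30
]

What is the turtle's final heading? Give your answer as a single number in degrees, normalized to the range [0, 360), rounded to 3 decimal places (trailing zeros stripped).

Executing turtle program step by step:
Start: pos=(0,0), heading=0, pen down
REPEAT 4 [
  -- iteration 1/4 --
  PU: pen up
  FD 10: (0,0) -> (10,0) [heading=0, move]
  RT 108: heading 0 -> 252
  LT 30: heading 252 -> 282
  -- iteration 2/4 --
  PU: pen up
  FD 10: (10,0) -> (12.079,-9.781) [heading=282, move]
  RT 108: heading 282 -> 174
  LT 30: heading 174 -> 204
  -- iteration 3/4 --
  PU: pen up
  FD 10: (12.079,-9.781) -> (2.944,-13.849) [heading=204, move]
  RT 108: heading 204 -> 96
  LT 30: heading 96 -> 126
  -- iteration 4/4 --
  PU: pen up
  FD 10: (2.944,-13.849) -> (-2.934,-5.759) [heading=126, move]
  RT 108: heading 126 -> 18
  LT 30: heading 18 -> 48
]
Final: pos=(-2.934,-5.759), heading=48, 0 segment(s) drawn

Answer: 48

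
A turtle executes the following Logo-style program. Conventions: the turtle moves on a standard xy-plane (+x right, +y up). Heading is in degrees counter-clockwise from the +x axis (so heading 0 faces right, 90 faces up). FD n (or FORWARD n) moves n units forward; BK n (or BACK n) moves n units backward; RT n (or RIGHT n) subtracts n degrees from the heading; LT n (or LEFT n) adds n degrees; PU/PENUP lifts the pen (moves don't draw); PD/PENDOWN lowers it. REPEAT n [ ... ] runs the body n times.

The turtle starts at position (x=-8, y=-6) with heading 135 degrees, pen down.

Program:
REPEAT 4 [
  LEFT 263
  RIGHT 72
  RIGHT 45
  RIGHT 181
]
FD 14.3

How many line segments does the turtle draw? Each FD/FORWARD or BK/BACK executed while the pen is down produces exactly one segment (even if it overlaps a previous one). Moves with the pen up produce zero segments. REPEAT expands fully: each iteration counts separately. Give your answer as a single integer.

Executing turtle program step by step:
Start: pos=(-8,-6), heading=135, pen down
REPEAT 4 [
  -- iteration 1/4 --
  LT 263: heading 135 -> 38
  RT 72: heading 38 -> 326
  RT 45: heading 326 -> 281
  RT 181: heading 281 -> 100
  -- iteration 2/4 --
  LT 263: heading 100 -> 3
  RT 72: heading 3 -> 291
  RT 45: heading 291 -> 246
  RT 181: heading 246 -> 65
  -- iteration 3/4 --
  LT 263: heading 65 -> 328
  RT 72: heading 328 -> 256
  RT 45: heading 256 -> 211
  RT 181: heading 211 -> 30
  -- iteration 4/4 --
  LT 263: heading 30 -> 293
  RT 72: heading 293 -> 221
  RT 45: heading 221 -> 176
  RT 181: heading 176 -> 355
]
FD 14.3: (-8,-6) -> (6.246,-7.246) [heading=355, draw]
Final: pos=(6.246,-7.246), heading=355, 1 segment(s) drawn
Segments drawn: 1

Answer: 1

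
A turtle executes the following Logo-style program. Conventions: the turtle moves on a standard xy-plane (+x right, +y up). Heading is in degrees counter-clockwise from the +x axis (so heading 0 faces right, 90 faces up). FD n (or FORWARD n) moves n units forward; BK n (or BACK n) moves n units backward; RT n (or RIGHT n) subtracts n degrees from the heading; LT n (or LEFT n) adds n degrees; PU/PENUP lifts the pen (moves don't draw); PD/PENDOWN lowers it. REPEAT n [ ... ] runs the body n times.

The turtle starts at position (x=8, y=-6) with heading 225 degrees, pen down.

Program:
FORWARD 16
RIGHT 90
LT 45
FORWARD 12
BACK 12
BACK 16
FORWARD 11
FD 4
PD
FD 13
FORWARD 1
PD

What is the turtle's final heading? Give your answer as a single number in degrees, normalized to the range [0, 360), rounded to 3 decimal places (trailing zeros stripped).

Answer: 180

Derivation:
Executing turtle program step by step:
Start: pos=(8,-6), heading=225, pen down
FD 16: (8,-6) -> (-3.314,-17.314) [heading=225, draw]
RT 90: heading 225 -> 135
LT 45: heading 135 -> 180
FD 12: (-3.314,-17.314) -> (-15.314,-17.314) [heading=180, draw]
BK 12: (-15.314,-17.314) -> (-3.314,-17.314) [heading=180, draw]
BK 16: (-3.314,-17.314) -> (12.686,-17.314) [heading=180, draw]
FD 11: (12.686,-17.314) -> (1.686,-17.314) [heading=180, draw]
FD 4: (1.686,-17.314) -> (-2.314,-17.314) [heading=180, draw]
PD: pen down
FD 13: (-2.314,-17.314) -> (-15.314,-17.314) [heading=180, draw]
FD 1: (-15.314,-17.314) -> (-16.314,-17.314) [heading=180, draw]
PD: pen down
Final: pos=(-16.314,-17.314), heading=180, 8 segment(s) drawn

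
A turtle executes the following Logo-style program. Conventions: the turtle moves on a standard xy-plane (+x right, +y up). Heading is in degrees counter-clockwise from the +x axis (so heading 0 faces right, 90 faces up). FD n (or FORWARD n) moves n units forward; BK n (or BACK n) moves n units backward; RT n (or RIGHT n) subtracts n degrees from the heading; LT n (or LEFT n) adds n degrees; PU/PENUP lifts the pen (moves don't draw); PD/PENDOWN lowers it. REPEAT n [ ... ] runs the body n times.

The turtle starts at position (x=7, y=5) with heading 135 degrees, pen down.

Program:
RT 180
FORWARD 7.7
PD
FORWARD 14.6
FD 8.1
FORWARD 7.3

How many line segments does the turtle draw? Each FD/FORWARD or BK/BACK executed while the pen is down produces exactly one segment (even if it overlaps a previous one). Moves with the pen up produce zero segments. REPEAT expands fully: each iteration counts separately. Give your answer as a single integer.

Answer: 4

Derivation:
Executing turtle program step by step:
Start: pos=(7,5), heading=135, pen down
RT 180: heading 135 -> 315
FD 7.7: (7,5) -> (12.445,-0.445) [heading=315, draw]
PD: pen down
FD 14.6: (12.445,-0.445) -> (22.768,-10.768) [heading=315, draw]
FD 8.1: (22.768,-10.768) -> (28.496,-16.496) [heading=315, draw]
FD 7.3: (28.496,-16.496) -> (33.658,-21.658) [heading=315, draw]
Final: pos=(33.658,-21.658), heading=315, 4 segment(s) drawn
Segments drawn: 4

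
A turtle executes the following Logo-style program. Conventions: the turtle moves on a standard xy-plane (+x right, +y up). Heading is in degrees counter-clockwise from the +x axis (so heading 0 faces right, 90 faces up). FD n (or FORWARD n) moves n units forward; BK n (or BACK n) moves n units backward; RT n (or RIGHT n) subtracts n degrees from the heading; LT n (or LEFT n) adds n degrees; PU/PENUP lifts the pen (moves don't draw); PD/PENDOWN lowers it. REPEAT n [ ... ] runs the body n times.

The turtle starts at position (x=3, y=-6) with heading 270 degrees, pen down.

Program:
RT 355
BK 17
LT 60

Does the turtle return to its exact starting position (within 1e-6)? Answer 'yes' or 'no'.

Answer: no

Derivation:
Executing turtle program step by step:
Start: pos=(3,-6), heading=270, pen down
RT 355: heading 270 -> 275
BK 17: (3,-6) -> (1.518,10.935) [heading=275, draw]
LT 60: heading 275 -> 335
Final: pos=(1.518,10.935), heading=335, 1 segment(s) drawn

Start position: (3, -6)
Final position: (1.518, 10.935)
Distance = 17; >= 1e-6 -> NOT closed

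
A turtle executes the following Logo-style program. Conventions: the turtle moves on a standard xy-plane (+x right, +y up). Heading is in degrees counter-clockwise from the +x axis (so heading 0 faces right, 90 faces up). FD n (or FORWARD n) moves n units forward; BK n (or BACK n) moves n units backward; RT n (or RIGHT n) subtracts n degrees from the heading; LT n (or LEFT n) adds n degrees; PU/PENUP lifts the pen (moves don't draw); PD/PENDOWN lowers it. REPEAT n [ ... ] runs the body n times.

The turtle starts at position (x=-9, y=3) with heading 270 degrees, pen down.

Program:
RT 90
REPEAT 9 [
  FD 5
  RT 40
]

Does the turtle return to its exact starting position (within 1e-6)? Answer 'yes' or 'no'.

Executing turtle program step by step:
Start: pos=(-9,3), heading=270, pen down
RT 90: heading 270 -> 180
REPEAT 9 [
  -- iteration 1/9 --
  FD 5: (-9,3) -> (-14,3) [heading=180, draw]
  RT 40: heading 180 -> 140
  -- iteration 2/9 --
  FD 5: (-14,3) -> (-17.83,6.214) [heading=140, draw]
  RT 40: heading 140 -> 100
  -- iteration 3/9 --
  FD 5: (-17.83,6.214) -> (-18.698,11.138) [heading=100, draw]
  RT 40: heading 100 -> 60
  -- iteration 4/9 --
  FD 5: (-18.698,11.138) -> (-16.198,15.468) [heading=60, draw]
  RT 40: heading 60 -> 20
  -- iteration 5/9 --
  FD 5: (-16.198,15.468) -> (-11.5,17.178) [heading=20, draw]
  RT 40: heading 20 -> 340
  -- iteration 6/9 --
  FD 5: (-11.5,17.178) -> (-6.802,15.468) [heading=340, draw]
  RT 40: heading 340 -> 300
  -- iteration 7/9 --
  FD 5: (-6.802,15.468) -> (-4.302,11.138) [heading=300, draw]
  RT 40: heading 300 -> 260
  -- iteration 8/9 --
  FD 5: (-4.302,11.138) -> (-5.17,6.214) [heading=260, draw]
  RT 40: heading 260 -> 220
  -- iteration 9/9 --
  FD 5: (-5.17,6.214) -> (-9,3) [heading=220, draw]
  RT 40: heading 220 -> 180
]
Final: pos=(-9,3), heading=180, 9 segment(s) drawn

Start position: (-9, 3)
Final position: (-9, 3)
Distance = 0; < 1e-6 -> CLOSED

Answer: yes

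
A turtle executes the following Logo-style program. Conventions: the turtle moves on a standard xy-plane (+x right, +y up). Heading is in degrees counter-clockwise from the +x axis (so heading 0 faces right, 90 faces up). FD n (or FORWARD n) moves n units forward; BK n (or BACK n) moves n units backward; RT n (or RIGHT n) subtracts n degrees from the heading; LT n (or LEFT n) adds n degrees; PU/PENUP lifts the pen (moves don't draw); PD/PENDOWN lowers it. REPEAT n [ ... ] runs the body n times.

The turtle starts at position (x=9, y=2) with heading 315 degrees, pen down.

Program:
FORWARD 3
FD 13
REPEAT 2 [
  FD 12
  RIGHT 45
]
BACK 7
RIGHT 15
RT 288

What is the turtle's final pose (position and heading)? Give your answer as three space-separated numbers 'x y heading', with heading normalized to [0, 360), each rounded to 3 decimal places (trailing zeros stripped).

Executing turtle program step by step:
Start: pos=(9,2), heading=315, pen down
FD 3: (9,2) -> (11.121,-0.121) [heading=315, draw]
FD 13: (11.121,-0.121) -> (20.314,-9.314) [heading=315, draw]
REPEAT 2 [
  -- iteration 1/2 --
  FD 12: (20.314,-9.314) -> (28.799,-17.799) [heading=315, draw]
  RT 45: heading 315 -> 270
  -- iteration 2/2 --
  FD 12: (28.799,-17.799) -> (28.799,-29.799) [heading=270, draw]
  RT 45: heading 270 -> 225
]
BK 7: (28.799,-29.799) -> (33.749,-24.849) [heading=225, draw]
RT 15: heading 225 -> 210
RT 288: heading 210 -> 282
Final: pos=(33.749,-24.849), heading=282, 5 segment(s) drawn

Answer: 33.749 -24.849 282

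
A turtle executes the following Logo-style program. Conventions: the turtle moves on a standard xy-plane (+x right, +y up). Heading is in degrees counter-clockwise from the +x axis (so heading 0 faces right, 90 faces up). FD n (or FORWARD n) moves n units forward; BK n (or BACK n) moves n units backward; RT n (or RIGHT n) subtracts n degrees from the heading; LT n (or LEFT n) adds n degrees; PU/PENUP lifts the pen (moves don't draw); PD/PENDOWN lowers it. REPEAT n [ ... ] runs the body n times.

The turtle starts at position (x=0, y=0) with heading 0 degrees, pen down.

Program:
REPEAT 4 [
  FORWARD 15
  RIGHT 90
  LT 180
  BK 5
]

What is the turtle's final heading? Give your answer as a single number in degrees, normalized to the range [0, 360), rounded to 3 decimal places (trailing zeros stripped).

Executing turtle program step by step:
Start: pos=(0,0), heading=0, pen down
REPEAT 4 [
  -- iteration 1/4 --
  FD 15: (0,0) -> (15,0) [heading=0, draw]
  RT 90: heading 0 -> 270
  LT 180: heading 270 -> 90
  BK 5: (15,0) -> (15,-5) [heading=90, draw]
  -- iteration 2/4 --
  FD 15: (15,-5) -> (15,10) [heading=90, draw]
  RT 90: heading 90 -> 0
  LT 180: heading 0 -> 180
  BK 5: (15,10) -> (20,10) [heading=180, draw]
  -- iteration 3/4 --
  FD 15: (20,10) -> (5,10) [heading=180, draw]
  RT 90: heading 180 -> 90
  LT 180: heading 90 -> 270
  BK 5: (5,10) -> (5,15) [heading=270, draw]
  -- iteration 4/4 --
  FD 15: (5,15) -> (5,0) [heading=270, draw]
  RT 90: heading 270 -> 180
  LT 180: heading 180 -> 0
  BK 5: (5,0) -> (0,0) [heading=0, draw]
]
Final: pos=(0,0), heading=0, 8 segment(s) drawn

Answer: 0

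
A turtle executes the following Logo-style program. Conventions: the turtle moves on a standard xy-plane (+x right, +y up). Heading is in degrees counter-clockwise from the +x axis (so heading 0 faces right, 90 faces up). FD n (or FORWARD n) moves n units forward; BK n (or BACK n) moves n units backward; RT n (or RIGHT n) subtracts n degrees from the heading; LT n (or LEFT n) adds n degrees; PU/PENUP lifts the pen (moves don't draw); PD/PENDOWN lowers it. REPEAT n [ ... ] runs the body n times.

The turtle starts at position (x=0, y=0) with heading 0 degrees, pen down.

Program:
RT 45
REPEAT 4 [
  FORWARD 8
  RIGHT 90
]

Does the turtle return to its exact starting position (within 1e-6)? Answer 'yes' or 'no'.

Answer: yes

Derivation:
Executing turtle program step by step:
Start: pos=(0,0), heading=0, pen down
RT 45: heading 0 -> 315
REPEAT 4 [
  -- iteration 1/4 --
  FD 8: (0,0) -> (5.657,-5.657) [heading=315, draw]
  RT 90: heading 315 -> 225
  -- iteration 2/4 --
  FD 8: (5.657,-5.657) -> (0,-11.314) [heading=225, draw]
  RT 90: heading 225 -> 135
  -- iteration 3/4 --
  FD 8: (0,-11.314) -> (-5.657,-5.657) [heading=135, draw]
  RT 90: heading 135 -> 45
  -- iteration 4/4 --
  FD 8: (-5.657,-5.657) -> (0,0) [heading=45, draw]
  RT 90: heading 45 -> 315
]
Final: pos=(0,0), heading=315, 4 segment(s) drawn

Start position: (0, 0)
Final position: (0, 0)
Distance = 0; < 1e-6 -> CLOSED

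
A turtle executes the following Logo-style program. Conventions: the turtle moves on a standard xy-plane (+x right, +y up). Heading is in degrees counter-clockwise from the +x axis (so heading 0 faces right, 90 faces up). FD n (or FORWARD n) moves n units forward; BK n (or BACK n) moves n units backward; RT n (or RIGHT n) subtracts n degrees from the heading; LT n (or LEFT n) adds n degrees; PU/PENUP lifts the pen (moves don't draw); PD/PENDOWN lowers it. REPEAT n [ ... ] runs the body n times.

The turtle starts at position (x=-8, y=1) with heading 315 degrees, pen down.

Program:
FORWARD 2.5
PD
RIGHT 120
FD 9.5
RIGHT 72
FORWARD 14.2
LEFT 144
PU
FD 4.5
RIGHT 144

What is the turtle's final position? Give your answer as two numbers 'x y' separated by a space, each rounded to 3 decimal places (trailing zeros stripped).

Answer: -23.378 4.189

Derivation:
Executing turtle program step by step:
Start: pos=(-8,1), heading=315, pen down
FD 2.5: (-8,1) -> (-6.232,-0.768) [heading=315, draw]
PD: pen down
RT 120: heading 315 -> 195
FD 9.5: (-6.232,-0.768) -> (-15.409,-3.227) [heading=195, draw]
RT 72: heading 195 -> 123
FD 14.2: (-15.409,-3.227) -> (-23.142,8.683) [heading=123, draw]
LT 144: heading 123 -> 267
PU: pen up
FD 4.5: (-23.142,8.683) -> (-23.378,4.189) [heading=267, move]
RT 144: heading 267 -> 123
Final: pos=(-23.378,4.189), heading=123, 3 segment(s) drawn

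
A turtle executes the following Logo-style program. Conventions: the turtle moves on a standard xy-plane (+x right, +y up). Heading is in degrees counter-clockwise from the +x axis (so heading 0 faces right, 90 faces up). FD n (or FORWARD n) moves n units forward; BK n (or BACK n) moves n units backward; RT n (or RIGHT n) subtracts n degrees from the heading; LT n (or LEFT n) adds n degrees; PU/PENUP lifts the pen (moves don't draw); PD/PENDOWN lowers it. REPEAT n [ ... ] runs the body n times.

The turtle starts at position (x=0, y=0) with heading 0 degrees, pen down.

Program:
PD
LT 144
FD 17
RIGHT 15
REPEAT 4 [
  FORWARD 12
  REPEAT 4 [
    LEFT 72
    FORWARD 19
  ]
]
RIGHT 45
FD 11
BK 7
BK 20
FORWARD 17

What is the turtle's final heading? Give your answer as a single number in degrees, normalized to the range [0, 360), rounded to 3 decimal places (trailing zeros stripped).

Executing turtle program step by step:
Start: pos=(0,0), heading=0, pen down
PD: pen down
LT 144: heading 0 -> 144
FD 17: (0,0) -> (-13.753,9.992) [heading=144, draw]
RT 15: heading 144 -> 129
REPEAT 4 [
  -- iteration 1/4 --
  FD 12: (-13.753,9.992) -> (-21.305,19.318) [heading=129, draw]
  REPEAT 4 [
    -- iteration 1/4 --
    LT 72: heading 129 -> 201
    FD 19: (-21.305,19.318) -> (-39.043,12.509) [heading=201, draw]
    -- iteration 2/4 --
    LT 72: heading 201 -> 273
    FD 19: (-39.043,12.509) -> (-38.049,-6.465) [heading=273, draw]
    -- iteration 3/4 --
    LT 72: heading 273 -> 345
    FD 19: (-38.049,-6.465) -> (-19.696,-11.382) [heading=345, draw]
    -- iteration 4/4 --
    LT 72: heading 345 -> 57
    FD 19: (-19.696,-11.382) -> (-9.348,4.552) [heading=57, draw]
  ]
  -- iteration 2/4 --
  FD 12: (-9.348,4.552) -> (-2.812,14.616) [heading=57, draw]
  REPEAT 4 [
    -- iteration 1/4 --
    LT 72: heading 57 -> 129
    FD 19: (-2.812,14.616) -> (-14.769,29.382) [heading=129, draw]
    -- iteration 2/4 --
    LT 72: heading 129 -> 201
    FD 19: (-14.769,29.382) -> (-32.507,22.573) [heading=201, draw]
    -- iteration 3/4 --
    LT 72: heading 201 -> 273
    FD 19: (-32.507,22.573) -> (-31.513,3.599) [heading=273, draw]
    -- iteration 4/4 --
    LT 72: heading 273 -> 345
    FD 19: (-31.513,3.599) -> (-13.161,-1.318) [heading=345, draw]
  ]
  -- iteration 3/4 --
  FD 12: (-13.161,-1.318) -> (-1.569,-4.424) [heading=345, draw]
  REPEAT 4 [
    -- iteration 1/4 --
    LT 72: heading 345 -> 57
    FD 19: (-1.569,-4.424) -> (8.779,11.511) [heading=57, draw]
    -- iteration 2/4 --
    LT 72: heading 57 -> 129
    FD 19: (8.779,11.511) -> (-3.178,26.276) [heading=129, draw]
    -- iteration 3/4 --
    LT 72: heading 129 -> 201
    FD 19: (-3.178,26.276) -> (-20.916,19.467) [heading=201, draw]
    -- iteration 4/4 --
    LT 72: heading 201 -> 273
    FD 19: (-20.916,19.467) -> (-19.922,0.493) [heading=273, draw]
  ]
  -- iteration 4/4 --
  FD 12: (-19.922,0.493) -> (-19.294,-11.49) [heading=273, draw]
  REPEAT 4 [
    -- iteration 1/4 --
    LT 72: heading 273 -> 345
    FD 19: (-19.294,-11.49) -> (-0.941,-16.408) [heading=345, draw]
    -- iteration 2/4 --
    LT 72: heading 345 -> 57
    FD 19: (-0.941,-16.408) -> (9.407,-0.473) [heading=57, draw]
    -- iteration 3/4 --
    LT 72: heading 57 -> 129
    FD 19: (9.407,-0.473) -> (-2.55,14.293) [heading=129, draw]
    -- iteration 4/4 --
    LT 72: heading 129 -> 201
    FD 19: (-2.55,14.293) -> (-20.288,7.484) [heading=201, draw]
  ]
]
RT 45: heading 201 -> 156
FD 11: (-20.288,7.484) -> (-30.337,11.958) [heading=156, draw]
BK 7: (-30.337,11.958) -> (-23.943,9.111) [heading=156, draw]
BK 20: (-23.943,9.111) -> (-5.672,0.976) [heading=156, draw]
FD 17: (-5.672,0.976) -> (-21.202,7.891) [heading=156, draw]
Final: pos=(-21.202,7.891), heading=156, 25 segment(s) drawn

Answer: 156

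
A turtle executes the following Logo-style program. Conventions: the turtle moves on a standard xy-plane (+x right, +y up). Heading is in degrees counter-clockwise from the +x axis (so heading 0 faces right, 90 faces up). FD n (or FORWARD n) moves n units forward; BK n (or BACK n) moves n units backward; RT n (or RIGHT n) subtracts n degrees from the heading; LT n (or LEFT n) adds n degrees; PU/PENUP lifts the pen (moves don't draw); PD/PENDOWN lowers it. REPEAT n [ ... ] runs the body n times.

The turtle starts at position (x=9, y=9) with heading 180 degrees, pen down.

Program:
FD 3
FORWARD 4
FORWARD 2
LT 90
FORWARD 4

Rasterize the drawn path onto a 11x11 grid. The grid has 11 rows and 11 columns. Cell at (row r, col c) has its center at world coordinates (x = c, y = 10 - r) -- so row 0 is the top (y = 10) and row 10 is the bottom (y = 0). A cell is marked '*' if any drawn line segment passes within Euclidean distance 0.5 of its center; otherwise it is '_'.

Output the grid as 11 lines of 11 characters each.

Answer: ___________
**********_
*__________
*__________
*__________
*__________
___________
___________
___________
___________
___________

Derivation:
Segment 0: (9,9) -> (6,9)
Segment 1: (6,9) -> (2,9)
Segment 2: (2,9) -> (0,9)
Segment 3: (0,9) -> (-0,5)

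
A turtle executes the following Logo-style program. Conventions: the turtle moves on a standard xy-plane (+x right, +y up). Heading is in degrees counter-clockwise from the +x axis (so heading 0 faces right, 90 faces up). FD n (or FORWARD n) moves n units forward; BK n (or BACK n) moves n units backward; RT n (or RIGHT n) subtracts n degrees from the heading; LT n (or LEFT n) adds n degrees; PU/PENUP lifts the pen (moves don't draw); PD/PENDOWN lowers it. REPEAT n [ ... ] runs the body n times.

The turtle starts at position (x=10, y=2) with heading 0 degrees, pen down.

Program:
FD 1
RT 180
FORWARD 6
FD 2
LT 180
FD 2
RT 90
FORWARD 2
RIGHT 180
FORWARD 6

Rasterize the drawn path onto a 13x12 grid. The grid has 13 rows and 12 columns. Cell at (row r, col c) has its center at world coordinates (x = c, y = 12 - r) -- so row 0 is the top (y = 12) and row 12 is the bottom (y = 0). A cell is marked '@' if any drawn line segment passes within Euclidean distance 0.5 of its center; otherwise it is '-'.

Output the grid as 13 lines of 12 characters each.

Answer: ------------
------------
------------
------------
------------
------------
-----@------
-----@------
-----@------
-----@------
---@@@@@@@@@
-----@------
-----@------

Derivation:
Segment 0: (10,2) -> (11,2)
Segment 1: (11,2) -> (5,2)
Segment 2: (5,2) -> (3,2)
Segment 3: (3,2) -> (5,2)
Segment 4: (5,2) -> (5,-0)
Segment 5: (5,-0) -> (5,6)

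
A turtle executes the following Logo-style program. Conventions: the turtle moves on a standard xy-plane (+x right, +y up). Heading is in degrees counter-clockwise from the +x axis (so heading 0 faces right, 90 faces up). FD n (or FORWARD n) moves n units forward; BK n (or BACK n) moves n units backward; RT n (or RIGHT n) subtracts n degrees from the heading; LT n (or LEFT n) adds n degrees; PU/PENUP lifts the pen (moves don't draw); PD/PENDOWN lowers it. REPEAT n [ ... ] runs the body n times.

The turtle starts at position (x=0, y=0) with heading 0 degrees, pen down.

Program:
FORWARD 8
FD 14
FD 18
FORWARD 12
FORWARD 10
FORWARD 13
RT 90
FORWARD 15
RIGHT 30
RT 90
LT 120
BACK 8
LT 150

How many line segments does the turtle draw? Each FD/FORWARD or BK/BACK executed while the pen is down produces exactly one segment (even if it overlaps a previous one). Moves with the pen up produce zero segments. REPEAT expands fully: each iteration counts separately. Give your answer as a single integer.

Answer: 8

Derivation:
Executing turtle program step by step:
Start: pos=(0,0), heading=0, pen down
FD 8: (0,0) -> (8,0) [heading=0, draw]
FD 14: (8,0) -> (22,0) [heading=0, draw]
FD 18: (22,0) -> (40,0) [heading=0, draw]
FD 12: (40,0) -> (52,0) [heading=0, draw]
FD 10: (52,0) -> (62,0) [heading=0, draw]
FD 13: (62,0) -> (75,0) [heading=0, draw]
RT 90: heading 0 -> 270
FD 15: (75,0) -> (75,-15) [heading=270, draw]
RT 30: heading 270 -> 240
RT 90: heading 240 -> 150
LT 120: heading 150 -> 270
BK 8: (75,-15) -> (75,-7) [heading=270, draw]
LT 150: heading 270 -> 60
Final: pos=(75,-7), heading=60, 8 segment(s) drawn
Segments drawn: 8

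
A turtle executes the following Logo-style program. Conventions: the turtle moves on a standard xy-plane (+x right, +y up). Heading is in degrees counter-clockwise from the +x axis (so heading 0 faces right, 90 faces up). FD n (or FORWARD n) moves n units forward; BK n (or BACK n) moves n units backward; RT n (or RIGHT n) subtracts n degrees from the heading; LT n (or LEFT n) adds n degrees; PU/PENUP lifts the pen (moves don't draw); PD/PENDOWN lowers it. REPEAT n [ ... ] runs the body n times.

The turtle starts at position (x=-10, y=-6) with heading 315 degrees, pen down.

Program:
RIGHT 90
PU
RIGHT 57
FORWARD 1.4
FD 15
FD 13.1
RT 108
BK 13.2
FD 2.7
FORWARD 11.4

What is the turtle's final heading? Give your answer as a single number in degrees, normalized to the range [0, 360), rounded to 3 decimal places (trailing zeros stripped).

Answer: 60

Derivation:
Executing turtle program step by step:
Start: pos=(-10,-6), heading=315, pen down
RT 90: heading 315 -> 225
PU: pen up
RT 57: heading 225 -> 168
FD 1.4: (-10,-6) -> (-11.369,-5.709) [heading=168, move]
FD 15: (-11.369,-5.709) -> (-26.042,-2.59) [heading=168, move]
FD 13.1: (-26.042,-2.59) -> (-38.855,0.133) [heading=168, move]
RT 108: heading 168 -> 60
BK 13.2: (-38.855,0.133) -> (-45.455,-11.298) [heading=60, move]
FD 2.7: (-45.455,-11.298) -> (-44.105,-8.96) [heading=60, move]
FD 11.4: (-44.105,-8.96) -> (-38.405,0.913) [heading=60, move]
Final: pos=(-38.405,0.913), heading=60, 0 segment(s) drawn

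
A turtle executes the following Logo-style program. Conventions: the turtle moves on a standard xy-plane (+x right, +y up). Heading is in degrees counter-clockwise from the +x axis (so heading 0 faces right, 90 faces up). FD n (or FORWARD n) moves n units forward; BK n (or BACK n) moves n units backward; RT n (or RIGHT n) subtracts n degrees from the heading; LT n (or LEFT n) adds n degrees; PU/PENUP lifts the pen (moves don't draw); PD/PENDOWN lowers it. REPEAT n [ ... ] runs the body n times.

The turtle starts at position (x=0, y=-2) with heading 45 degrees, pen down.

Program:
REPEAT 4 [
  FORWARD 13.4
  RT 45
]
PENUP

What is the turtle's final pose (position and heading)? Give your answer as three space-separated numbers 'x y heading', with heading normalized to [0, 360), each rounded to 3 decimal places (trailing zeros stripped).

Answer: 32.35 -15.4 225

Derivation:
Executing turtle program step by step:
Start: pos=(0,-2), heading=45, pen down
REPEAT 4 [
  -- iteration 1/4 --
  FD 13.4: (0,-2) -> (9.475,7.475) [heading=45, draw]
  RT 45: heading 45 -> 0
  -- iteration 2/4 --
  FD 13.4: (9.475,7.475) -> (22.875,7.475) [heading=0, draw]
  RT 45: heading 0 -> 315
  -- iteration 3/4 --
  FD 13.4: (22.875,7.475) -> (32.35,-2) [heading=315, draw]
  RT 45: heading 315 -> 270
  -- iteration 4/4 --
  FD 13.4: (32.35,-2) -> (32.35,-15.4) [heading=270, draw]
  RT 45: heading 270 -> 225
]
PU: pen up
Final: pos=(32.35,-15.4), heading=225, 4 segment(s) drawn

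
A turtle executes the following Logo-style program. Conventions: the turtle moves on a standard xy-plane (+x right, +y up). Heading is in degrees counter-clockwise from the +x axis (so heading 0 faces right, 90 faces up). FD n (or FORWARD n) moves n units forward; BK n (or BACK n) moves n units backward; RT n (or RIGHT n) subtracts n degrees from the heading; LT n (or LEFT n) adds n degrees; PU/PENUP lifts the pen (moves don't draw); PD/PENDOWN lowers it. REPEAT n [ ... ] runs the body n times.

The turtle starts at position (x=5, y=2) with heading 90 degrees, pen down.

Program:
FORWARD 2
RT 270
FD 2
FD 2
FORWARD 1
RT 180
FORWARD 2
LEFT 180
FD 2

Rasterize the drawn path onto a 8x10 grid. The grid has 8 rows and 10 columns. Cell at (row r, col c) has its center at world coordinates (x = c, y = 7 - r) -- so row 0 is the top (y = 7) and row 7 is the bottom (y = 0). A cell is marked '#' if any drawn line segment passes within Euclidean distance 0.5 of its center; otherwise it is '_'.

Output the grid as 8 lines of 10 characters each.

Segment 0: (5,2) -> (5,4)
Segment 1: (5,4) -> (3,4)
Segment 2: (3,4) -> (1,4)
Segment 3: (1,4) -> (0,4)
Segment 4: (0,4) -> (2,4)
Segment 5: (2,4) -> (0,4)

Answer: __________
__________
__________
######____
_____#____
_____#____
__________
__________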